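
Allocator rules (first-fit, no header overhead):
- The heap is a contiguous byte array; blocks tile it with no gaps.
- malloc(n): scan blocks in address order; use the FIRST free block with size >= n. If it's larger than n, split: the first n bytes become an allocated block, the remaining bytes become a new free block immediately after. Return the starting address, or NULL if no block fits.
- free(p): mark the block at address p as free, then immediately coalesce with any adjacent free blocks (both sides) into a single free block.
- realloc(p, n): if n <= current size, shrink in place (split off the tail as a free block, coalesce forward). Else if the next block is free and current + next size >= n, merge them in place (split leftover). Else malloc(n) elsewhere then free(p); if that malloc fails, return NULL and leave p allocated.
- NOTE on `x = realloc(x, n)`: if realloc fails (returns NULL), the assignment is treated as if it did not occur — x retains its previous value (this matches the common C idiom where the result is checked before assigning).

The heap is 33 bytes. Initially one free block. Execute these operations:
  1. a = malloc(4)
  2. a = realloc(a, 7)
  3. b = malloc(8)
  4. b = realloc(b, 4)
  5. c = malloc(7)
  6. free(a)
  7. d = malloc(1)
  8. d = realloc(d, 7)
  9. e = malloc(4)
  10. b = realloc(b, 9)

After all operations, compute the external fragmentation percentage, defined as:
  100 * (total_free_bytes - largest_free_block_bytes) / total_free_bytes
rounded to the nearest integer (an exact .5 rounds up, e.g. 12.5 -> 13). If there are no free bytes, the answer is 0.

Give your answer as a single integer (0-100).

Answer: 33

Derivation:
Op 1: a = malloc(4) -> a = 0; heap: [0-3 ALLOC][4-32 FREE]
Op 2: a = realloc(a, 7) -> a = 0; heap: [0-6 ALLOC][7-32 FREE]
Op 3: b = malloc(8) -> b = 7; heap: [0-6 ALLOC][7-14 ALLOC][15-32 FREE]
Op 4: b = realloc(b, 4) -> b = 7; heap: [0-6 ALLOC][7-10 ALLOC][11-32 FREE]
Op 5: c = malloc(7) -> c = 11; heap: [0-6 ALLOC][7-10 ALLOC][11-17 ALLOC][18-32 FREE]
Op 6: free(a) -> (freed a); heap: [0-6 FREE][7-10 ALLOC][11-17 ALLOC][18-32 FREE]
Op 7: d = malloc(1) -> d = 0; heap: [0-0 ALLOC][1-6 FREE][7-10 ALLOC][11-17 ALLOC][18-32 FREE]
Op 8: d = realloc(d, 7) -> d = 0; heap: [0-6 ALLOC][7-10 ALLOC][11-17 ALLOC][18-32 FREE]
Op 9: e = malloc(4) -> e = 18; heap: [0-6 ALLOC][7-10 ALLOC][11-17 ALLOC][18-21 ALLOC][22-32 FREE]
Op 10: b = realloc(b, 9) -> b = 22; heap: [0-6 ALLOC][7-10 FREE][11-17 ALLOC][18-21 ALLOC][22-30 ALLOC][31-32 FREE]
Free blocks: [4 2] total_free=6 largest=4 -> 100*(6-4)/6 = 200/6 ≈ 33.333 -> rounds to 33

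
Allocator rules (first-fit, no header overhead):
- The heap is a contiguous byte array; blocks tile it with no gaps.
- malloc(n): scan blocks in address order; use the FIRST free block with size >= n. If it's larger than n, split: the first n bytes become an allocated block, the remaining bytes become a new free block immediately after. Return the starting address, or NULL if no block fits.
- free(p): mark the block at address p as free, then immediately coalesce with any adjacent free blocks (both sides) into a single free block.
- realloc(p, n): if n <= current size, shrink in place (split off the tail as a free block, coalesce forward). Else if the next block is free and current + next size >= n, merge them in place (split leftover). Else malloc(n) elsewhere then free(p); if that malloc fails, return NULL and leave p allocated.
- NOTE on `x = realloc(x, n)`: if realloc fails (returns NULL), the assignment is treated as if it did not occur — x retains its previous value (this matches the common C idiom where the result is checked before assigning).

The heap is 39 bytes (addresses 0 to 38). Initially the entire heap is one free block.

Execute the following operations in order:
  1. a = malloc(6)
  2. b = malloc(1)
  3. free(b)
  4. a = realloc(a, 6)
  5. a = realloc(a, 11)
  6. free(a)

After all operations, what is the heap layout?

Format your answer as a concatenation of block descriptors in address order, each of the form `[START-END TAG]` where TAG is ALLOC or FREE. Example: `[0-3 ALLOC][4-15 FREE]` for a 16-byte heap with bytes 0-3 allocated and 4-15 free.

Answer: [0-38 FREE]

Derivation:
Op 1: a = malloc(6) -> a = 0; heap: [0-5 ALLOC][6-38 FREE]
Op 2: b = malloc(1) -> b = 6; heap: [0-5 ALLOC][6-6 ALLOC][7-38 FREE]
Op 3: free(b) -> (freed b); heap: [0-5 ALLOC][6-38 FREE]
Op 4: a = realloc(a, 6) -> a = 0; heap: [0-5 ALLOC][6-38 FREE]
Op 5: a = realloc(a, 11) -> a = 0; heap: [0-10 ALLOC][11-38 FREE]
Op 6: free(a) -> (freed a); heap: [0-38 FREE]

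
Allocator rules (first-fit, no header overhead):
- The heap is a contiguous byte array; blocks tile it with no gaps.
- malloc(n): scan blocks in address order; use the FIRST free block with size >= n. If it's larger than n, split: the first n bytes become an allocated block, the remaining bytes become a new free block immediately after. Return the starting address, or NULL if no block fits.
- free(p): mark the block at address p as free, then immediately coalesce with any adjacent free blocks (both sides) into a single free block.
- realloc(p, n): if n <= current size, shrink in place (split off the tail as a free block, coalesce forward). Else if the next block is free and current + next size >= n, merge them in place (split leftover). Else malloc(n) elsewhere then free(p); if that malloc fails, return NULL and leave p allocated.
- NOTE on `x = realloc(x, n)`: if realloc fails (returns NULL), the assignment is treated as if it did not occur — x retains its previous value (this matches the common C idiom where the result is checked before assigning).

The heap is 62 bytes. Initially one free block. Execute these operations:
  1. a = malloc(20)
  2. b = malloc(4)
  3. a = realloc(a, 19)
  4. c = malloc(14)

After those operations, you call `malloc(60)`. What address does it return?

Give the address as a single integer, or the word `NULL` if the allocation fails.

Answer: NULL

Derivation:
Op 1: a = malloc(20) -> a = 0; heap: [0-19 ALLOC][20-61 FREE]
Op 2: b = malloc(4) -> b = 20; heap: [0-19 ALLOC][20-23 ALLOC][24-61 FREE]
Op 3: a = realloc(a, 19) -> a = 0; heap: [0-18 ALLOC][19-19 FREE][20-23 ALLOC][24-61 FREE]
Op 4: c = malloc(14) -> c = 24; heap: [0-18 ALLOC][19-19 FREE][20-23 ALLOC][24-37 ALLOC][38-61 FREE]
malloc(60): first-fit scan over [0-18 ALLOC][19-19 FREE][20-23 ALLOC][24-37 ALLOC][38-61 FREE] -> NULL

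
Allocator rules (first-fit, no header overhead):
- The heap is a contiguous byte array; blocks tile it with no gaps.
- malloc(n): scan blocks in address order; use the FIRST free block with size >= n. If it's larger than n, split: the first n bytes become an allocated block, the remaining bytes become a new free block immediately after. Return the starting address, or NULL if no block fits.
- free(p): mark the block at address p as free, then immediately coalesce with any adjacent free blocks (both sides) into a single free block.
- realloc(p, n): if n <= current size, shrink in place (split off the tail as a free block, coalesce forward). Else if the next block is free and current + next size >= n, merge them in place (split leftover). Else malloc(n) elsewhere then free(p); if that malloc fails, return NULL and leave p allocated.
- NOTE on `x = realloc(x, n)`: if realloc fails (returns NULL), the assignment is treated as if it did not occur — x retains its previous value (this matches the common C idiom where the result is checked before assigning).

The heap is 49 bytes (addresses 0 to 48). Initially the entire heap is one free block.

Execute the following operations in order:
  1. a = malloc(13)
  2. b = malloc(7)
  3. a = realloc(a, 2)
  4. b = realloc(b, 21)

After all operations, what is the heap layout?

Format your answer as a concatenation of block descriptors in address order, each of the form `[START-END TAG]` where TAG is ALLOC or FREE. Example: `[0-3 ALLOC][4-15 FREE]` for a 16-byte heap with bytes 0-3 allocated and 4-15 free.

Op 1: a = malloc(13) -> a = 0; heap: [0-12 ALLOC][13-48 FREE]
Op 2: b = malloc(7) -> b = 13; heap: [0-12 ALLOC][13-19 ALLOC][20-48 FREE]
Op 3: a = realloc(a, 2) -> a = 0; heap: [0-1 ALLOC][2-12 FREE][13-19 ALLOC][20-48 FREE]
Op 4: b = realloc(b, 21) -> b = 13; heap: [0-1 ALLOC][2-12 FREE][13-33 ALLOC][34-48 FREE]

Answer: [0-1 ALLOC][2-12 FREE][13-33 ALLOC][34-48 FREE]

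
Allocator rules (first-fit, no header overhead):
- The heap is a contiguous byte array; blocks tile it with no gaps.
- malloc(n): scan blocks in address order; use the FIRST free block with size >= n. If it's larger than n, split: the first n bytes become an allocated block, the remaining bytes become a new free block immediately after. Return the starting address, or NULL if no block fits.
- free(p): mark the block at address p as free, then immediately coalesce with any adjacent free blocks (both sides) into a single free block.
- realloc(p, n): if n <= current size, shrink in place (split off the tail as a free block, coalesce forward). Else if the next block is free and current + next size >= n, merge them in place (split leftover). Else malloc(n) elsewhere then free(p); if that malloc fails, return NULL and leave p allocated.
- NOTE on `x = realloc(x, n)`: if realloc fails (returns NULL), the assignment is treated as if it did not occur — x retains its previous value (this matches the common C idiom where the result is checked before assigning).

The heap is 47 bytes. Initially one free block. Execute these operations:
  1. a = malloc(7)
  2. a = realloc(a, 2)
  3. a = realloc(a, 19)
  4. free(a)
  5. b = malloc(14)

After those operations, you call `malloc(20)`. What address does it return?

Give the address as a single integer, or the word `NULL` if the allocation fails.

Answer: 14

Derivation:
Op 1: a = malloc(7) -> a = 0; heap: [0-6 ALLOC][7-46 FREE]
Op 2: a = realloc(a, 2) -> a = 0; heap: [0-1 ALLOC][2-46 FREE]
Op 3: a = realloc(a, 19) -> a = 0; heap: [0-18 ALLOC][19-46 FREE]
Op 4: free(a) -> (freed a); heap: [0-46 FREE]
Op 5: b = malloc(14) -> b = 0; heap: [0-13 ALLOC][14-46 FREE]
malloc(20): first-fit scan over [0-13 ALLOC][14-46 FREE] -> 14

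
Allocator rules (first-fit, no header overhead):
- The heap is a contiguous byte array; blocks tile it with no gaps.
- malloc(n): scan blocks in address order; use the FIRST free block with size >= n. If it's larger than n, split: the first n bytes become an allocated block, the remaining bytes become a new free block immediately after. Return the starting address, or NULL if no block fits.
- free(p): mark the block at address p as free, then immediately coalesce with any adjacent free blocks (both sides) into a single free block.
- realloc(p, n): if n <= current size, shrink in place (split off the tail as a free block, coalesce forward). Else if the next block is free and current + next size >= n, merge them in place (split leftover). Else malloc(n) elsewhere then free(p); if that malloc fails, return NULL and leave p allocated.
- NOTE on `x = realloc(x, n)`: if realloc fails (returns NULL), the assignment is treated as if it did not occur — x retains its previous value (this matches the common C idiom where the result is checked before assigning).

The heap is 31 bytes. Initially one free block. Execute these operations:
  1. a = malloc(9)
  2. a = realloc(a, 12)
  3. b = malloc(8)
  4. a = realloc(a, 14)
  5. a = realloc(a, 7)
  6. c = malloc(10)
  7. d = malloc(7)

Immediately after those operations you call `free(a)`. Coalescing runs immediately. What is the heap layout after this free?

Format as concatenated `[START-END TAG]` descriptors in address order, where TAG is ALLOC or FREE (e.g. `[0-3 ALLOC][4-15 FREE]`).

Op 1: a = malloc(9) -> a = 0; heap: [0-8 ALLOC][9-30 FREE]
Op 2: a = realloc(a, 12) -> a = 0; heap: [0-11 ALLOC][12-30 FREE]
Op 3: b = malloc(8) -> b = 12; heap: [0-11 ALLOC][12-19 ALLOC][20-30 FREE]
Op 4: a = realloc(a, 14) -> NULL (a unchanged); heap: [0-11 ALLOC][12-19 ALLOC][20-30 FREE]
Op 5: a = realloc(a, 7) -> a = 0; heap: [0-6 ALLOC][7-11 FREE][12-19 ALLOC][20-30 FREE]
Op 6: c = malloc(10) -> c = 20; heap: [0-6 ALLOC][7-11 FREE][12-19 ALLOC][20-29 ALLOC][30-30 FREE]
Op 7: d = malloc(7) -> d = NULL; heap: [0-6 ALLOC][7-11 FREE][12-19 ALLOC][20-29 ALLOC][30-30 FREE]
free(a): a = 0 -> block [0-6 ALLOC]; mark free, coalesce with adjacent free neighbors -> [0-11 FREE][12-19 ALLOC][20-29 ALLOC][30-30 FREE]

Answer: [0-11 FREE][12-19 ALLOC][20-29 ALLOC][30-30 FREE]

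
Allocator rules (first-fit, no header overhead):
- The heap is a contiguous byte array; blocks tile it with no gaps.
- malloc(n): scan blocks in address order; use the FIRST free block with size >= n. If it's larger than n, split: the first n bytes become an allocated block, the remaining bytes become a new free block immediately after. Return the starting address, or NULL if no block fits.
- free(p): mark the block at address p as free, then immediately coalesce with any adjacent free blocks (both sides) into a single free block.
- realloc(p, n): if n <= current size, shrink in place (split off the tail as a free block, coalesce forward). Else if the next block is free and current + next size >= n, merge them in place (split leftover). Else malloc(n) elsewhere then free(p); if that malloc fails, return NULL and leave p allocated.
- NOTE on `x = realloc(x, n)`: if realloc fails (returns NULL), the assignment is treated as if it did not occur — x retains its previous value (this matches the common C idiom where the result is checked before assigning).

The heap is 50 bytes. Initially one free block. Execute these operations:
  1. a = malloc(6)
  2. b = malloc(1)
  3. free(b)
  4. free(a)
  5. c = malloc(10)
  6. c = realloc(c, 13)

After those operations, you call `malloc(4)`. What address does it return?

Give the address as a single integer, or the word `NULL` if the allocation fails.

Answer: 13

Derivation:
Op 1: a = malloc(6) -> a = 0; heap: [0-5 ALLOC][6-49 FREE]
Op 2: b = malloc(1) -> b = 6; heap: [0-5 ALLOC][6-6 ALLOC][7-49 FREE]
Op 3: free(b) -> (freed b); heap: [0-5 ALLOC][6-49 FREE]
Op 4: free(a) -> (freed a); heap: [0-49 FREE]
Op 5: c = malloc(10) -> c = 0; heap: [0-9 ALLOC][10-49 FREE]
Op 6: c = realloc(c, 13) -> c = 0; heap: [0-12 ALLOC][13-49 FREE]
malloc(4): first-fit scan over [0-12 ALLOC][13-49 FREE] -> 13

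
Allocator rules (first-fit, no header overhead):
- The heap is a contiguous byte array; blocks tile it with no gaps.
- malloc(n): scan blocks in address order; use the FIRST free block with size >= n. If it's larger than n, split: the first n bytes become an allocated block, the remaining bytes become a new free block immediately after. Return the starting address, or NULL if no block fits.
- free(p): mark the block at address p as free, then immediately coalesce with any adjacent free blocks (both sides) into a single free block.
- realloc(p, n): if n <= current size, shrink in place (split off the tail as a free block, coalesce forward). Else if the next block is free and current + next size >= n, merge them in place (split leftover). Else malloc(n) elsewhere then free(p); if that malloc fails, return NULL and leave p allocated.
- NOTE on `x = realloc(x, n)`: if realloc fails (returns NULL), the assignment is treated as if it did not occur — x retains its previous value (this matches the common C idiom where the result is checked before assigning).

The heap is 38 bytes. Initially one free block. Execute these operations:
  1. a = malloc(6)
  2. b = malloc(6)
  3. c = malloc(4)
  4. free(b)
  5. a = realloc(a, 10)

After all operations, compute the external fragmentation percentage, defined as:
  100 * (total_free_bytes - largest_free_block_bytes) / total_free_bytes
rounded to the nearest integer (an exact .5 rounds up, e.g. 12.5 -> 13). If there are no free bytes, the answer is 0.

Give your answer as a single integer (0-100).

Op 1: a = malloc(6) -> a = 0; heap: [0-5 ALLOC][6-37 FREE]
Op 2: b = malloc(6) -> b = 6; heap: [0-5 ALLOC][6-11 ALLOC][12-37 FREE]
Op 3: c = malloc(4) -> c = 12; heap: [0-5 ALLOC][6-11 ALLOC][12-15 ALLOC][16-37 FREE]
Op 4: free(b) -> (freed b); heap: [0-5 ALLOC][6-11 FREE][12-15 ALLOC][16-37 FREE]
Op 5: a = realloc(a, 10) -> a = 0; heap: [0-9 ALLOC][10-11 FREE][12-15 ALLOC][16-37 FREE]
Free blocks: [2 22] total_free=24 largest=22 -> 100*(24-22)/24 = 200/24 ≈ 8.333 -> rounds to 8

Answer: 8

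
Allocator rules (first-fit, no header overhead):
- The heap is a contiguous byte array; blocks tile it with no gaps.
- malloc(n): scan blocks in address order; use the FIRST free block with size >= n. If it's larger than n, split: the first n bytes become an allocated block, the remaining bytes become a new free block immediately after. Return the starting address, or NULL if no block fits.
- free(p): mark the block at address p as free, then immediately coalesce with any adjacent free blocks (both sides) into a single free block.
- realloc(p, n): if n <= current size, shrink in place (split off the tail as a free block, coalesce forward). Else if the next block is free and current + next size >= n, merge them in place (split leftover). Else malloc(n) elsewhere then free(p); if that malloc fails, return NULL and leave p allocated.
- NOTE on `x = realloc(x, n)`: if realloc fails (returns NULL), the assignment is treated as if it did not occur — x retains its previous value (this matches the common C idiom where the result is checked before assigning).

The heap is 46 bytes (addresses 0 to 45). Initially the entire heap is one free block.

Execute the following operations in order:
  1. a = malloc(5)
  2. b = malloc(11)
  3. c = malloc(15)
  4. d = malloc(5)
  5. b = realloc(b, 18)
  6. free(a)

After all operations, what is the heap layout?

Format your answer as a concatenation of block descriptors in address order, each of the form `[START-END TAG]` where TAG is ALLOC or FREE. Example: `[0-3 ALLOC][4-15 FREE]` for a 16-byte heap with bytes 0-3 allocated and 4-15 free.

Op 1: a = malloc(5) -> a = 0; heap: [0-4 ALLOC][5-45 FREE]
Op 2: b = malloc(11) -> b = 5; heap: [0-4 ALLOC][5-15 ALLOC][16-45 FREE]
Op 3: c = malloc(15) -> c = 16; heap: [0-4 ALLOC][5-15 ALLOC][16-30 ALLOC][31-45 FREE]
Op 4: d = malloc(5) -> d = 31; heap: [0-4 ALLOC][5-15 ALLOC][16-30 ALLOC][31-35 ALLOC][36-45 FREE]
Op 5: b = realloc(b, 18) -> NULL (b unchanged); heap: [0-4 ALLOC][5-15 ALLOC][16-30 ALLOC][31-35 ALLOC][36-45 FREE]
Op 6: free(a) -> (freed a); heap: [0-4 FREE][5-15 ALLOC][16-30 ALLOC][31-35 ALLOC][36-45 FREE]

Answer: [0-4 FREE][5-15 ALLOC][16-30 ALLOC][31-35 ALLOC][36-45 FREE]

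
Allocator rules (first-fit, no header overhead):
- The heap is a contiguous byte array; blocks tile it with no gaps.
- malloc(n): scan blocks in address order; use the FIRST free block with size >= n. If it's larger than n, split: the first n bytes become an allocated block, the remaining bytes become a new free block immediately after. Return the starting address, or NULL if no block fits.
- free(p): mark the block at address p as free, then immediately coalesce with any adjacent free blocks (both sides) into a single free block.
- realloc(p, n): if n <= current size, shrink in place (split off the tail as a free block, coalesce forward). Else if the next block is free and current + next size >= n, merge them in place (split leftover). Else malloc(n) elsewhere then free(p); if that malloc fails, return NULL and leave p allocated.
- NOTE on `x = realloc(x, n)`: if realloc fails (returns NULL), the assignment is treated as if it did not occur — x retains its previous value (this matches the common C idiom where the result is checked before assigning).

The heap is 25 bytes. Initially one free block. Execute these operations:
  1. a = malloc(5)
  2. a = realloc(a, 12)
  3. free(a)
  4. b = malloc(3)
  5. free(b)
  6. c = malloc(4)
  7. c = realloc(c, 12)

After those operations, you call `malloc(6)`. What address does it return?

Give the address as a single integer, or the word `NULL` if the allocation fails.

Answer: 12

Derivation:
Op 1: a = malloc(5) -> a = 0; heap: [0-4 ALLOC][5-24 FREE]
Op 2: a = realloc(a, 12) -> a = 0; heap: [0-11 ALLOC][12-24 FREE]
Op 3: free(a) -> (freed a); heap: [0-24 FREE]
Op 4: b = malloc(3) -> b = 0; heap: [0-2 ALLOC][3-24 FREE]
Op 5: free(b) -> (freed b); heap: [0-24 FREE]
Op 6: c = malloc(4) -> c = 0; heap: [0-3 ALLOC][4-24 FREE]
Op 7: c = realloc(c, 12) -> c = 0; heap: [0-11 ALLOC][12-24 FREE]
malloc(6): first-fit scan over [0-11 ALLOC][12-24 FREE] -> 12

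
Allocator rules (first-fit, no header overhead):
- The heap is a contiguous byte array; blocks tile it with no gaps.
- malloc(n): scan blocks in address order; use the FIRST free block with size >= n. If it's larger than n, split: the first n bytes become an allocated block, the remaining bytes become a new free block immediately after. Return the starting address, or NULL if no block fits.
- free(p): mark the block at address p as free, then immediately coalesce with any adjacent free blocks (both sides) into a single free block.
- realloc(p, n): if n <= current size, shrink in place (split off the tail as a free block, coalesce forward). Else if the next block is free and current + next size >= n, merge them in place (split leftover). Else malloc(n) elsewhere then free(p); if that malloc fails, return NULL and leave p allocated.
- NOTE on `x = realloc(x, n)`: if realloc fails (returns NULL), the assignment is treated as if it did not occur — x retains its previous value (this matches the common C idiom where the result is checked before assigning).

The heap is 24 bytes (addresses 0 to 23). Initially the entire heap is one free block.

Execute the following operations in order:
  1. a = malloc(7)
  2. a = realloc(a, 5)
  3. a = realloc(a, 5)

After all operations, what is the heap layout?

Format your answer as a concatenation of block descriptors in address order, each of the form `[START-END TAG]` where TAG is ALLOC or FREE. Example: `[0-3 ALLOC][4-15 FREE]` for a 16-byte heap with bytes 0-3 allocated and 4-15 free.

Answer: [0-4 ALLOC][5-23 FREE]

Derivation:
Op 1: a = malloc(7) -> a = 0; heap: [0-6 ALLOC][7-23 FREE]
Op 2: a = realloc(a, 5) -> a = 0; heap: [0-4 ALLOC][5-23 FREE]
Op 3: a = realloc(a, 5) -> a = 0; heap: [0-4 ALLOC][5-23 FREE]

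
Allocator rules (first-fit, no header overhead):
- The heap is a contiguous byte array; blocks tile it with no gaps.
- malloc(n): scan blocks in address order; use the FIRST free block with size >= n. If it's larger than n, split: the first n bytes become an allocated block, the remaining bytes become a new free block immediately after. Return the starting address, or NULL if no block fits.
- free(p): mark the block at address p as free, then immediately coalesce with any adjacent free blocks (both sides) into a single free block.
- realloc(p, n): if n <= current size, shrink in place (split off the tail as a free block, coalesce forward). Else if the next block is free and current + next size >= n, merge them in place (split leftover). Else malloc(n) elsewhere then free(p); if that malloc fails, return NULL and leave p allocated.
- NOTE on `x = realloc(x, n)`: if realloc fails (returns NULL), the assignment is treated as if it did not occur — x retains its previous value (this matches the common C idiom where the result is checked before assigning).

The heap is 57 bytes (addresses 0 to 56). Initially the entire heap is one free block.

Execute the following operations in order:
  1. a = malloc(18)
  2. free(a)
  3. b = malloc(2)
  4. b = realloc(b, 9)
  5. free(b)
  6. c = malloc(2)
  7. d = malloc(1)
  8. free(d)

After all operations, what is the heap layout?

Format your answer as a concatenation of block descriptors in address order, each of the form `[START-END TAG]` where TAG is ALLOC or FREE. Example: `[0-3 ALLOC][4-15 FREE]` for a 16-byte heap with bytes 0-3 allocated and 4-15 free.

Op 1: a = malloc(18) -> a = 0; heap: [0-17 ALLOC][18-56 FREE]
Op 2: free(a) -> (freed a); heap: [0-56 FREE]
Op 3: b = malloc(2) -> b = 0; heap: [0-1 ALLOC][2-56 FREE]
Op 4: b = realloc(b, 9) -> b = 0; heap: [0-8 ALLOC][9-56 FREE]
Op 5: free(b) -> (freed b); heap: [0-56 FREE]
Op 6: c = malloc(2) -> c = 0; heap: [0-1 ALLOC][2-56 FREE]
Op 7: d = malloc(1) -> d = 2; heap: [0-1 ALLOC][2-2 ALLOC][3-56 FREE]
Op 8: free(d) -> (freed d); heap: [0-1 ALLOC][2-56 FREE]

Answer: [0-1 ALLOC][2-56 FREE]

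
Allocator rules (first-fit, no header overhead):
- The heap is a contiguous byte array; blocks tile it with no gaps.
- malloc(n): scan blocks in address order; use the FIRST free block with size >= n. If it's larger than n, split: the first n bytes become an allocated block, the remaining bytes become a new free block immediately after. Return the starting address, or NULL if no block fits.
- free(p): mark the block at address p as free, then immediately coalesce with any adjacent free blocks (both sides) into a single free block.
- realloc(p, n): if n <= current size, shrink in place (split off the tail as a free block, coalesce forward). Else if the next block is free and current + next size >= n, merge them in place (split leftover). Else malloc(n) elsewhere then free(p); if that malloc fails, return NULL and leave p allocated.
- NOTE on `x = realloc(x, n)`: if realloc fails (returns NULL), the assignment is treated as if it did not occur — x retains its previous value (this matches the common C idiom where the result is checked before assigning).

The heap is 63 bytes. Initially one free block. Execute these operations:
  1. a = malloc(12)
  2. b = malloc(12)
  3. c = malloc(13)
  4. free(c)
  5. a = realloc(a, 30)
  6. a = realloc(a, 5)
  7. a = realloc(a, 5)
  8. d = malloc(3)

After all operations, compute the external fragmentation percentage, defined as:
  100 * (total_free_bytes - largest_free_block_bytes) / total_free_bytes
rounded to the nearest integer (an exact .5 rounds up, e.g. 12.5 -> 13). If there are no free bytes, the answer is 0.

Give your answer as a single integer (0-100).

Op 1: a = malloc(12) -> a = 0; heap: [0-11 ALLOC][12-62 FREE]
Op 2: b = malloc(12) -> b = 12; heap: [0-11 ALLOC][12-23 ALLOC][24-62 FREE]
Op 3: c = malloc(13) -> c = 24; heap: [0-11 ALLOC][12-23 ALLOC][24-36 ALLOC][37-62 FREE]
Op 4: free(c) -> (freed c); heap: [0-11 ALLOC][12-23 ALLOC][24-62 FREE]
Op 5: a = realloc(a, 30) -> a = 24; heap: [0-11 FREE][12-23 ALLOC][24-53 ALLOC][54-62 FREE]
Op 6: a = realloc(a, 5) -> a = 24; heap: [0-11 FREE][12-23 ALLOC][24-28 ALLOC][29-62 FREE]
Op 7: a = realloc(a, 5) -> a = 24; heap: [0-11 FREE][12-23 ALLOC][24-28 ALLOC][29-62 FREE]
Op 8: d = malloc(3) -> d = 0; heap: [0-2 ALLOC][3-11 FREE][12-23 ALLOC][24-28 ALLOC][29-62 FREE]
Free blocks: [9 34] total_free=43 largest=34 -> 100*(43-34)/43 = 900/43 ≈ 20.930 -> rounds to 21

Answer: 21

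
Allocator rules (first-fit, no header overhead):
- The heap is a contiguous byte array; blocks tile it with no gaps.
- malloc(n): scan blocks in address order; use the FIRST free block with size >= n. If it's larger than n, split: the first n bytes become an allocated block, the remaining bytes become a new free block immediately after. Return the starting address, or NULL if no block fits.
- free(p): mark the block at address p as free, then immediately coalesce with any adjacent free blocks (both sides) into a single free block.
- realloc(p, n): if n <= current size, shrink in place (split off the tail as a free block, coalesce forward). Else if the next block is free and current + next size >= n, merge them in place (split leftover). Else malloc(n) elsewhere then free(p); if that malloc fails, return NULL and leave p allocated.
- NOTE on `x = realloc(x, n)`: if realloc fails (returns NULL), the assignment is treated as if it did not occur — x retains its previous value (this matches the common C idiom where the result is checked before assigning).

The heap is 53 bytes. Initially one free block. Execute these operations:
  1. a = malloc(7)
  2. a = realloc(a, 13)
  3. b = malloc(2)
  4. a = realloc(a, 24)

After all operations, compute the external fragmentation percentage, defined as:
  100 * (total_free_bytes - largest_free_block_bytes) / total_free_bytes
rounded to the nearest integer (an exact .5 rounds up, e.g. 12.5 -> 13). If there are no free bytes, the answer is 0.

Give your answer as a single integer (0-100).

Answer: 48

Derivation:
Op 1: a = malloc(7) -> a = 0; heap: [0-6 ALLOC][7-52 FREE]
Op 2: a = realloc(a, 13) -> a = 0; heap: [0-12 ALLOC][13-52 FREE]
Op 3: b = malloc(2) -> b = 13; heap: [0-12 ALLOC][13-14 ALLOC][15-52 FREE]
Op 4: a = realloc(a, 24) -> a = 15; heap: [0-12 FREE][13-14 ALLOC][15-38 ALLOC][39-52 FREE]
Free blocks: [13 14] total_free=27 largest=14 -> 100*(27-14)/27 = 1300/27 ≈ 48.148 -> rounds to 48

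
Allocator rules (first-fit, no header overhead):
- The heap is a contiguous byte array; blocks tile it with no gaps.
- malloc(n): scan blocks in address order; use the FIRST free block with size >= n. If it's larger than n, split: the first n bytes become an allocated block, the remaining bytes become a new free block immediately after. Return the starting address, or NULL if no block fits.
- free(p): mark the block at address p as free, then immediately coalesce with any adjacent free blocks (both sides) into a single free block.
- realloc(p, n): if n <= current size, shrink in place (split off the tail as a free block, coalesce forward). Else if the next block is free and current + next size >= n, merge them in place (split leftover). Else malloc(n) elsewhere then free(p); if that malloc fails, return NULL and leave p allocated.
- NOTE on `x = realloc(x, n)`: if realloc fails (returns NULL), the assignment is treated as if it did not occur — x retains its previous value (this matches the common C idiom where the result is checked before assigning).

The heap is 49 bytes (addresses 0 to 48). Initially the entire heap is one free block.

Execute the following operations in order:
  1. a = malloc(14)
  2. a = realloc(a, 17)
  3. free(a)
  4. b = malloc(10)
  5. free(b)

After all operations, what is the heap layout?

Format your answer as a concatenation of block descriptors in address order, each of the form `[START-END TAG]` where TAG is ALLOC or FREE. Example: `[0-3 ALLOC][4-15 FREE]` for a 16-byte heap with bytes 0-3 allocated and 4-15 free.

Op 1: a = malloc(14) -> a = 0; heap: [0-13 ALLOC][14-48 FREE]
Op 2: a = realloc(a, 17) -> a = 0; heap: [0-16 ALLOC][17-48 FREE]
Op 3: free(a) -> (freed a); heap: [0-48 FREE]
Op 4: b = malloc(10) -> b = 0; heap: [0-9 ALLOC][10-48 FREE]
Op 5: free(b) -> (freed b); heap: [0-48 FREE]

Answer: [0-48 FREE]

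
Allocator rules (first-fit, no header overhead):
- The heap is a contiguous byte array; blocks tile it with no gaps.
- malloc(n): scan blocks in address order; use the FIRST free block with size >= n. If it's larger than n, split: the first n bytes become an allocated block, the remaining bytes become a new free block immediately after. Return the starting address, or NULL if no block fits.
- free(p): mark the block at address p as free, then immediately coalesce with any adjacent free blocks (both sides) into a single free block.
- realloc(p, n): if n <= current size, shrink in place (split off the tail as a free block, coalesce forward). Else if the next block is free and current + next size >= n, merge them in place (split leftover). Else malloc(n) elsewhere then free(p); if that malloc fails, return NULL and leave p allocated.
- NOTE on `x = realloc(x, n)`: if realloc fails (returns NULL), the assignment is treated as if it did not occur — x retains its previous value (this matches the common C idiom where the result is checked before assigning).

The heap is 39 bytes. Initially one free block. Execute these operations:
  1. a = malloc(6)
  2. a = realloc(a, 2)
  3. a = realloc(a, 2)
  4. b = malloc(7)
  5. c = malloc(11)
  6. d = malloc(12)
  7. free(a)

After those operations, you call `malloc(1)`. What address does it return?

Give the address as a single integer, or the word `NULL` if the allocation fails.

Op 1: a = malloc(6) -> a = 0; heap: [0-5 ALLOC][6-38 FREE]
Op 2: a = realloc(a, 2) -> a = 0; heap: [0-1 ALLOC][2-38 FREE]
Op 3: a = realloc(a, 2) -> a = 0; heap: [0-1 ALLOC][2-38 FREE]
Op 4: b = malloc(7) -> b = 2; heap: [0-1 ALLOC][2-8 ALLOC][9-38 FREE]
Op 5: c = malloc(11) -> c = 9; heap: [0-1 ALLOC][2-8 ALLOC][9-19 ALLOC][20-38 FREE]
Op 6: d = malloc(12) -> d = 20; heap: [0-1 ALLOC][2-8 ALLOC][9-19 ALLOC][20-31 ALLOC][32-38 FREE]
Op 7: free(a) -> (freed a); heap: [0-1 FREE][2-8 ALLOC][9-19 ALLOC][20-31 ALLOC][32-38 FREE]
malloc(1): first-fit scan over [0-1 FREE][2-8 ALLOC][9-19 ALLOC][20-31 ALLOC][32-38 FREE] -> 0

Answer: 0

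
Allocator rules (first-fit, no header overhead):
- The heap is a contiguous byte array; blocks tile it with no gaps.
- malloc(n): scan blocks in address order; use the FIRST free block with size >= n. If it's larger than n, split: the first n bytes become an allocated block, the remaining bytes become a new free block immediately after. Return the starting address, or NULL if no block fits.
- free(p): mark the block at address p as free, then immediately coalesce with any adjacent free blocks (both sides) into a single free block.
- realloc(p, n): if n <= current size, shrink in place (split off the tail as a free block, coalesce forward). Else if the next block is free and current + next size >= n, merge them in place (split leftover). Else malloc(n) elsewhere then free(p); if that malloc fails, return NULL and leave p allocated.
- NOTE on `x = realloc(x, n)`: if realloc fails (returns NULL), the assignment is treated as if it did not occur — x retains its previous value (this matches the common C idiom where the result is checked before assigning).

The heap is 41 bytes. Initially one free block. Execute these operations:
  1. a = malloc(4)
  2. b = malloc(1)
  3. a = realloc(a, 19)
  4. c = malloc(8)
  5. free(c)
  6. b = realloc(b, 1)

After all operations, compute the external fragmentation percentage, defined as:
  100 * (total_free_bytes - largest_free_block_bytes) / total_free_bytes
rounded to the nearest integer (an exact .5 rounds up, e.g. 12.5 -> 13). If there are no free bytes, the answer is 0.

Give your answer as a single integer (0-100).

Answer: 19

Derivation:
Op 1: a = malloc(4) -> a = 0; heap: [0-3 ALLOC][4-40 FREE]
Op 2: b = malloc(1) -> b = 4; heap: [0-3 ALLOC][4-4 ALLOC][5-40 FREE]
Op 3: a = realloc(a, 19) -> a = 5; heap: [0-3 FREE][4-4 ALLOC][5-23 ALLOC][24-40 FREE]
Op 4: c = malloc(8) -> c = 24; heap: [0-3 FREE][4-4 ALLOC][5-23 ALLOC][24-31 ALLOC][32-40 FREE]
Op 5: free(c) -> (freed c); heap: [0-3 FREE][4-4 ALLOC][5-23 ALLOC][24-40 FREE]
Op 6: b = realloc(b, 1) -> b = 4; heap: [0-3 FREE][4-4 ALLOC][5-23 ALLOC][24-40 FREE]
Free blocks: [4 17] total_free=21 largest=17 -> 100*(21-17)/21 = 400/21 ≈ 19.048 -> rounds to 19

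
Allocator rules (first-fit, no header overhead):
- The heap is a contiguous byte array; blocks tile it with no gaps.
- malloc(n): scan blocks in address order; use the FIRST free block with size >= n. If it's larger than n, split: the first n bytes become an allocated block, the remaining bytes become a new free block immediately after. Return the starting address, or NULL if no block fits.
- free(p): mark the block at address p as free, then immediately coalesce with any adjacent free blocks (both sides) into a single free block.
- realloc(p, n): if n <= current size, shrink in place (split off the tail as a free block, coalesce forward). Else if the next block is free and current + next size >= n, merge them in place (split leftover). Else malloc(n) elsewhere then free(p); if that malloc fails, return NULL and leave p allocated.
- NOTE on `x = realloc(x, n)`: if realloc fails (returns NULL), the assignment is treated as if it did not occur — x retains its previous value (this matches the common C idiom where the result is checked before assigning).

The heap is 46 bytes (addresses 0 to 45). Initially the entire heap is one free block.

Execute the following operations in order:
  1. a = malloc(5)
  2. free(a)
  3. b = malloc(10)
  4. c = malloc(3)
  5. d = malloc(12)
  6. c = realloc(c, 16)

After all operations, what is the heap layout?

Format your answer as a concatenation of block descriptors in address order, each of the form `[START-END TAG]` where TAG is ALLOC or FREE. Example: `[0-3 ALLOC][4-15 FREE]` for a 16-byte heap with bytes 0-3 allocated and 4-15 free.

Op 1: a = malloc(5) -> a = 0; heap: [0-4 ALLOC][5-45 FREE]
Op 2: free(a) -> (freed a); heap: [0-45 FREE]
Op 3: b = malloc(10) -> b = 0; heap: [0-9 ALLOC][10-45 FREE]
Op 4: c = malloc(3) -> c = 10; heap: [0-9 ALLOC][10-12 ALLOC][13-45 FREE]
Op 5: d = malloc(12) -> d = 13; heap: [0-9 ALLOC][10-12 ALLOC][13-24 ALLOC][25-45 FREE]
Op 6: c = realloc(c, 16) -> c = 25; heap: [0-9 ALLOC][10-12 FREE][13-24 ALLOC][25-40 ALLOC][41-45 FREE]

Answer: [0-9 ALLOC][10-12 FREE][13-24 ALLOC][25-40 ALLOC][41-45 FREE]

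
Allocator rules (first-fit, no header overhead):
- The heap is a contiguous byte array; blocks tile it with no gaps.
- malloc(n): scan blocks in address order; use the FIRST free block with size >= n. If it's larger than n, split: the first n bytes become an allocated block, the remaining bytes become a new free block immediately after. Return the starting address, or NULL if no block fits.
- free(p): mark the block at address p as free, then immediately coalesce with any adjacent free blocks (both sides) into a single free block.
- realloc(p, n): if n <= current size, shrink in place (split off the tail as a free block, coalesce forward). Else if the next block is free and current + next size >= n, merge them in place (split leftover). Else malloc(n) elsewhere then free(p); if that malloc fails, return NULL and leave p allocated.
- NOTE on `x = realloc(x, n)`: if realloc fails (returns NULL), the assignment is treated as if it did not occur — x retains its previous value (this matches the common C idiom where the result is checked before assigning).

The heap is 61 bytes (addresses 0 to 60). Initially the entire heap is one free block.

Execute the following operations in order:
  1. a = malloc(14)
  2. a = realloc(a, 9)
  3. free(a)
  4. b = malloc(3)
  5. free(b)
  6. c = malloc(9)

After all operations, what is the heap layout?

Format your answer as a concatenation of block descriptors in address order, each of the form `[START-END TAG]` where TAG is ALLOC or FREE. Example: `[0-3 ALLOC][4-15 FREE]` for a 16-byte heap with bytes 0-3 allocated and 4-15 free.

Answer: [0-8 ALLOC][9-60 FREE]

Derivation:
Op 1: a = malloc(14) -> a = 0; heap: [0-13 ALLOC][14-60 FREE]
Op 2: a = realloc(a, 9) -> a = 0; heap: [0-8 ALLOC][9-60 FREE]
Op 3: free(a) -> (freed a); heap: [0-60 FREE]
Op 4: b = malloc(3) -> b = 0; heap: [0-2 ALLOC][3-60 FREE]
Op 5: free(b) -> (freed b); heap: [0-60 FREE]
Op 6: c = malloc(9) -> c = 0; heap: [0-8 ALLOC][9-60 FREE]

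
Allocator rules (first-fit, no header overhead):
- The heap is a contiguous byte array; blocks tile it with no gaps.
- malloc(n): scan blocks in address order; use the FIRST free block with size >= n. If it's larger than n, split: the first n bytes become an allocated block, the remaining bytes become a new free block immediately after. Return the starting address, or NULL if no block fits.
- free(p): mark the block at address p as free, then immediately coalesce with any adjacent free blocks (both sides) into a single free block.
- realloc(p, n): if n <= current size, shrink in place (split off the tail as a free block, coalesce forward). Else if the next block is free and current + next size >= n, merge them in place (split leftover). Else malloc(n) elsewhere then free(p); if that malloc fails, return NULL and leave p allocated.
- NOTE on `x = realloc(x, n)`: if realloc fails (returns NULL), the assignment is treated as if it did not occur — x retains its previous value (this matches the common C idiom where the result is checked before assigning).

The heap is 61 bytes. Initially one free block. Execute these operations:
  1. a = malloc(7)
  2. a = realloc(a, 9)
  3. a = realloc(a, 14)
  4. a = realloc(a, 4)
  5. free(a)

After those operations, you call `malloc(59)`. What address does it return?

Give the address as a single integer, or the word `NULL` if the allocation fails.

Op 1: a = malloc(7) -> a = 0; heap: [0-6 ALLOC][7-60 FREE]
Op 2: a = realloc(a, 9) -> a = 0; heap: [0-8 ALLOC][9-60 FREE]
Op 3: a = realloc(a, 14) -> a = 0; heap: [0-13 ALLOC][14-60 FREE]
Op 4: a = realloc(a, 4) -> a = 0; heap: [0-3 ALLOC][4-60 FREE]
Op 5: free(a) -> (freed a); heap: [0-60 FREE]
malloc(59): first-fit scan over [0-60 FREE] -> 0

Answer: 0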